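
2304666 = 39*59094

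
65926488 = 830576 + 65095912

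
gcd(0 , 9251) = 9251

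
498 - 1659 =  - 1161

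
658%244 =170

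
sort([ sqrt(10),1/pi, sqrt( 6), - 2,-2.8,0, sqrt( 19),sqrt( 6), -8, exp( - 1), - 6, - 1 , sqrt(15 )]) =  [ - 8 , - 6, - 2.8, - 2, - 1,0,1/pi,exp( - 1 ),sqrt(6),  sqrt(6), sqrt (10 ),sqrt(15 ) , sqrt(19)] 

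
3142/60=52 + 11/30 = 52.37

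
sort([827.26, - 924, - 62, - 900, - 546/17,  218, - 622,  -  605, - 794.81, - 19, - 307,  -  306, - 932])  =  [ - 932, - 924, - 900, - 794.81, - 622,-605,-307, - 306, - 62, - 546/17, - 19, 218, 827.26 ]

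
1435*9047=12982445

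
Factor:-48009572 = -2^2*13^1*37^1*24953^1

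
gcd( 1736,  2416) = 8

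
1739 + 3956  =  5695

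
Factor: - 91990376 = -2^3*11498797^1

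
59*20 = 1180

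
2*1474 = 2948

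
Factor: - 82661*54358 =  - 2^1*131^1*631^1 * 27179^1 = - 4493286638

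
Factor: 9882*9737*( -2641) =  - 2^1*3^4*7^1*13^1*19^1*61^1*107^1* 139^1 = -  254119750794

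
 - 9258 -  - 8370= - 888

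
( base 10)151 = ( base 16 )97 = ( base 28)5b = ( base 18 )87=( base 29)56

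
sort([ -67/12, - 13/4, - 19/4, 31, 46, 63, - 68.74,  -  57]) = [ - 68.74, - 57, - 67/12,  -  19/4 ,-13/4, 31, 46,  63]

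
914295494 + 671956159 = 1586251653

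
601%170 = 91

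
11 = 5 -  - 6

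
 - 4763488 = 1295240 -6058728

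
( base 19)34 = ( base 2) 111101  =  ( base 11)56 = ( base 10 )61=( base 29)23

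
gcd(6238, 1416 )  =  2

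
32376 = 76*426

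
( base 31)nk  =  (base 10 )733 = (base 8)1335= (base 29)P8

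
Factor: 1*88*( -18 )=-2^4 * 3^2*11^1 = - 1584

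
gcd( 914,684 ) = 2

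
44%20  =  4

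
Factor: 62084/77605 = 2^2*5^(-1) = 4/5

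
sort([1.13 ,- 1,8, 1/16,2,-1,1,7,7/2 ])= [ - 1, - 1,1/16,1,  1.13,2,7/2,  7,8] 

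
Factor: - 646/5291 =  - 2^1*11^( - 1)*13^(-1) * 17^1*19^1*37^ ( - 1 ) 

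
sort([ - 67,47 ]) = [ - 67, 47]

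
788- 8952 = -8164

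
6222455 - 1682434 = 4540021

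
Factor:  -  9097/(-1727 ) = 827/157 = 157^( - 1)*827^1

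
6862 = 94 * 73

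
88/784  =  11/98 = 0.11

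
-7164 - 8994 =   -  16158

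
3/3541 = 3/3541 = 0.00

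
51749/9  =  5749 + 8/9 = 5749.89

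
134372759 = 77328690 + 57044069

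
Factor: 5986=2^1*41^1*73^1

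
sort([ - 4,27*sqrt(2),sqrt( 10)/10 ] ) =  [ - 4,sqrt( 10 )/10,  27*sqrt( 2) ]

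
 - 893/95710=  - 1 + 94817/95710 = - 0.01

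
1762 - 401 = 1361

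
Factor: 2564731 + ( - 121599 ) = 2^2*610783^1  =  2443132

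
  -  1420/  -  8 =355/2  =  177.50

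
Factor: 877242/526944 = 293/176= 2^( - 4 )*11^( - 1) * 293^1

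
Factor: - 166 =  - 2^1 * 83^1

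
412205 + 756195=1168400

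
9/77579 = 9/77579 = 0.00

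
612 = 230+382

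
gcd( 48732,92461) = 1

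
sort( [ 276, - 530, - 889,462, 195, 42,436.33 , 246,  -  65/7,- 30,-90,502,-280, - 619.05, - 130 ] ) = [ - 889,- 619.05,  -  530,-280  , - 130,-90,  -  30, - 65/7, 42, 195,246, 276,  436.33,462,502]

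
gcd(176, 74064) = 16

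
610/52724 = 305/26362 = 0.01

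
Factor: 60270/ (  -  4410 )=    - 41/3 = - 3^( - 1)*41^1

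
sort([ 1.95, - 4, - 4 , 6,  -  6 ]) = [ - 6 , - 4, - 4,1.95,6 ] 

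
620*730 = 452600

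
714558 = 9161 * 78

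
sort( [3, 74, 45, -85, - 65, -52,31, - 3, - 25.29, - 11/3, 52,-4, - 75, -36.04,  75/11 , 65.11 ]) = [ - 85, - 75,-65, - 52, - 36.04,  -  25.29, - 4, - 11/3,-3, 3, 75/11,31,45 , 52, 65.11,74]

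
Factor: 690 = 2^1*3^1*5^1 * 23^1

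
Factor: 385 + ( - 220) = 165 = 3^1*5^1*11^1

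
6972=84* 83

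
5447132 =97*56156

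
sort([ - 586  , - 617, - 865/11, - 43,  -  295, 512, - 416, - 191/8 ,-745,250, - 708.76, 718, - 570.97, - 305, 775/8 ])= [-745, - 708.76, - 617, - 586,- 570.97,-416, - 305, - 295,-865/11, - 43, - 191/8,775/8 , 250,512 , 718 ]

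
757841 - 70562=687279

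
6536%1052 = 224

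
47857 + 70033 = 117890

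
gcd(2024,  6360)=8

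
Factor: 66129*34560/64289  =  2^8*3^4 *5^1*7^1 * 47^1 * 53^( - 1)*67^1*1213^(-1 )= 2285418240/64289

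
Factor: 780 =2^2*3^1*5^1*13^1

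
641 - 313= 328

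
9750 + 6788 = 16538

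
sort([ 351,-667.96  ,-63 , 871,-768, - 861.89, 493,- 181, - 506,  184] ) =[ - 861.89 , - 768,-667.96, - 506,-181,  -  63,  184, 351, 493,871]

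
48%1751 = 48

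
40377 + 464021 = 504398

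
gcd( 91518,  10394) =2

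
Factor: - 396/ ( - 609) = 132/203 = 2^2*3^1*  7^( - 1 )*  11^1*29^(- 1) 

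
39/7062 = 13/2354= 0.01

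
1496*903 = 1350888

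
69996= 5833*12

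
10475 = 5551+4924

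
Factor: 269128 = 2^3 * 33641^1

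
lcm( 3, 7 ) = 21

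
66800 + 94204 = 161004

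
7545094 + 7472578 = 15017672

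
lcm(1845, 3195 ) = 130995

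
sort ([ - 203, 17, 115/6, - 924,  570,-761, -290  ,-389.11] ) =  [- 924  , - 761, - 389.11 , - 290 , - 203,17,115/6 , 570 ]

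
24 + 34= 58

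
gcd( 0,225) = 225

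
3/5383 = 3/5383 = 0.00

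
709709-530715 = 178994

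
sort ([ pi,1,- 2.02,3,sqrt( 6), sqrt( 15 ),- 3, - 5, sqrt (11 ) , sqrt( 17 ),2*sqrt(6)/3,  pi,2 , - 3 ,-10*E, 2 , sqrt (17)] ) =[ - 10 * E, -5, - 3 , - 3, - 2.02  ,  1,2*sqrt( 6 ) /3, 2,  2 , sqrt ( 6),  3 , pi, pi,sqrt ( 11) , sqrt(15),sqrt( 17), sqrt( 17) ] 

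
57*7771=442947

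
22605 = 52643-30038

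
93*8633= 802869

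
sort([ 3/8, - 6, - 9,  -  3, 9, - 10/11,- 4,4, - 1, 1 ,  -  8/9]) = [-9, - 6, - 4, - 3, - 1, - 10/11, - 8/9,3/8,1, 4, 9] 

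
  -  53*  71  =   -3763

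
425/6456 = 425/6456 = 0.07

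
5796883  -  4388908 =1407975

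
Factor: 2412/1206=2= 2^1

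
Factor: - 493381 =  - 7^2*10069^1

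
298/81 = 298/81 = 3.68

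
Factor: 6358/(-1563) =-2^1 * 3^ ( -1) * 11^1* 17^2*521^( - 1 ) 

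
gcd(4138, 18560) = 2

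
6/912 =1/152 = 0.01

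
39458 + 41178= 80636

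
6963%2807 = 1349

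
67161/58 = 67161/58  =  1157.95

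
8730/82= 106+19/41 = 106.46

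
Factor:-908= - 2^2*227^1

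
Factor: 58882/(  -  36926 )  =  -59/37= - 37^ (-1 )*59^1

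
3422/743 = 3422/743 = 4.61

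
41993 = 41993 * 1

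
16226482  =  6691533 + 9534949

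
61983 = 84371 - 22388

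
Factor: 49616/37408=443/334 = 2^ (  -  1 )*167^( - 1 )*443^1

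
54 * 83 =4482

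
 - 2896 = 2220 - 5116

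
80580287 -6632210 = 73948077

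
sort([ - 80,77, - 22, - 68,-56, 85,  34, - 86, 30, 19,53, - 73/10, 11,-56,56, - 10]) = [ - 86, - 80,- 68, - 56, - 56,  -  22, - 10, - 73/10, 11 , 19,30, 34,53, 56,77,85 ] 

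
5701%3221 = 2480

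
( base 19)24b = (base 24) 19H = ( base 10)809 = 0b1100101001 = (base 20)209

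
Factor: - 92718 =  - 2^1 * 3^3*17^1*101^1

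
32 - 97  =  -65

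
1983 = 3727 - 1744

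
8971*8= 71768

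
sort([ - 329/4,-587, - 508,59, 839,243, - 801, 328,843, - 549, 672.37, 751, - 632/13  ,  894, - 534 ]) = [ - 801, - 587, - 549, - 534, - 508, - 329/4, - 632/13,59,243 , 328,  672.37, 751, 839, 843,  894] 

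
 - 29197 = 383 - 29580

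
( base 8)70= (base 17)35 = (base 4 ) 320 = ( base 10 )56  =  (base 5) 211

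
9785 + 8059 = 17844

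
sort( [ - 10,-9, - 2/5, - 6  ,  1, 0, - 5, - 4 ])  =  [  -  10, - 9, - 6, - 5,- 4, - 2/5, 0,  1 ]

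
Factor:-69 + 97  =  2^2*7^1 = 28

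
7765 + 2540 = 10305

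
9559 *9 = 86031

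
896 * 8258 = 7399168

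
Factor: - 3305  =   - 5^1*661^1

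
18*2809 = 50562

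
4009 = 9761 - 5752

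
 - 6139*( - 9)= 55251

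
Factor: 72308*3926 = 283881208= 2^3*13^1*151^1*18077^1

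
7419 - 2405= 5014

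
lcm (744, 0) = 0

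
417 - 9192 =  - 8775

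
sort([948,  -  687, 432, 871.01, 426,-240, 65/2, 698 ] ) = [ - 687, - 240, 65/2,426, 432, 698 , 871.01, 948 ] 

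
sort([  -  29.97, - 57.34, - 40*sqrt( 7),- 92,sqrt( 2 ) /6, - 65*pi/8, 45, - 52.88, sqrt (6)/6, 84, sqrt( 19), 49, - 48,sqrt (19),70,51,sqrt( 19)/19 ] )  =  [- 40*sqrt( 7),  -  92, - 57.34,- 52.88, - 48,  -  29.97, - 65*pi/8,sqrt(19)/19,sqrt( 2)/6,sqrt( 6 ) /6,sqrt (19 ),sqrt( 19) , 45,49, 51,70,  84 ]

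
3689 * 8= 29512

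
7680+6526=14206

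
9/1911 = 3/637 = 0.00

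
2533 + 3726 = 6259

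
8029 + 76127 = 84156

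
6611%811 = 123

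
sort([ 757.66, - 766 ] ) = [ - 766 , 757.66 ]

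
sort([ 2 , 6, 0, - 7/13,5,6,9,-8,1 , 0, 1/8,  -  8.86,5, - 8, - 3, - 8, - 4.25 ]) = [-8.86, - 8,-8, - 8, - 4.25, - 3, - 7/13,0, 0,1/8,1,2,5, 5,6,6,  9 ]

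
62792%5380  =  3612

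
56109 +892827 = 948936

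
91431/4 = 91431/4 = 22857.75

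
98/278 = 49/139 =0.35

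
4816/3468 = 1 + 337/867  =  1.39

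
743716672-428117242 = 315599430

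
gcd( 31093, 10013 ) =527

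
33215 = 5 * 6643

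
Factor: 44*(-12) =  - 2^4*3^1*11^1= -528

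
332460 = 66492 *5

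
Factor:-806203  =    -  806203^1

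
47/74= 47/74 =0.64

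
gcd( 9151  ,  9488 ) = 1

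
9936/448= 22 + 5/28 = 22.18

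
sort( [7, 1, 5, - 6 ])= [ - 6, 1,  5,7 ] 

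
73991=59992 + 13999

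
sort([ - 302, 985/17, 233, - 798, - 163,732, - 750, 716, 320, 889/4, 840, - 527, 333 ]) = [ - 798,-750, - 527,  -  302 , - 163, 985/17,889/4,233,320, 333 , 716, 732,840]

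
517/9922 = 47/902 = 0.05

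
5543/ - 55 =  - 101+12/55 = - 100.78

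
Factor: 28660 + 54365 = 3^4*5^2  *41^1 = 83025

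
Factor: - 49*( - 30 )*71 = 104370 = 2^1*3^1*5^1*7^2* 71^1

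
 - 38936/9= - 38936/9  =  - 4326.22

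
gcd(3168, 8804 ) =4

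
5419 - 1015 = 4404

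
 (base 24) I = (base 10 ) 18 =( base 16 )12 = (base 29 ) I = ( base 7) 24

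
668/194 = 3 + 43/97 = 3.44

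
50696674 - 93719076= - 43022402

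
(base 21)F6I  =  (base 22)DL5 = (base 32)6j7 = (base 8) 15147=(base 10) 6759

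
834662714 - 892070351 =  - 57407637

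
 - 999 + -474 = - 1473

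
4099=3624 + 475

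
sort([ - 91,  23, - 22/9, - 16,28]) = [ - 91, - 16, - 22/9 , 23,28]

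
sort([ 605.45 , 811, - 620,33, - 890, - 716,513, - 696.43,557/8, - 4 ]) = [-890, - 716, - 696.43 ,  -  620, - 4,33,557/8, 513, 605.45,811]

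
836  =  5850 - 5014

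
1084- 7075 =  - 5991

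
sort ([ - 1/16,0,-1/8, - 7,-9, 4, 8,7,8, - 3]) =[ - 9,  -  7,-3, -1/8, -1/16 , 0,4 , 7, 8, 8 ] 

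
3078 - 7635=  - 4557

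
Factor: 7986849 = 3^1 *13^1 * 204791^1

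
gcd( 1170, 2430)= 90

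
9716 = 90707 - 80991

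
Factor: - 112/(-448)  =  2^ (-2 ) =1/4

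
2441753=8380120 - 5938367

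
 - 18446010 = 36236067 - 54682077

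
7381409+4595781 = 11977190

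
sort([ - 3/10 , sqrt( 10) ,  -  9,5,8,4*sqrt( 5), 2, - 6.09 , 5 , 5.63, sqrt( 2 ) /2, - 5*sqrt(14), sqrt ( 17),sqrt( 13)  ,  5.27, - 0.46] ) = [ - 5*sqrt( 14), - 9, - 6.09,-0.46, - 3/10, sqrt( 2)/2, 2,sqrt( 10), sqrt( 13),sqrt(17 ), 5,5, 5.27, 5.63, 8,4*sqrt( 5)] 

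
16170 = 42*385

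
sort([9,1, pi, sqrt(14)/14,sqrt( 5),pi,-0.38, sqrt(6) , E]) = [  -  0.38, sqrt(14 )/14, 1, sqrt( 5),sqrt(6), E,pi, pi, 9 ] 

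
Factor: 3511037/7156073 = 3511037^1*7156073^( - 1 )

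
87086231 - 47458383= 39627848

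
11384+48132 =59516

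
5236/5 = 1047+1/5 =1047.20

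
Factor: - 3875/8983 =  - 5^3*13^ ( - 1 ) *31^1*691^( - 1 )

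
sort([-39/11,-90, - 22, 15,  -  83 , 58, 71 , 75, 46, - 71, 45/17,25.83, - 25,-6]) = [ - 90, - 83,- 71, - 25,-22 , - 6, - 39/11, 45/17,15, 25.83, 46, 58,71, 75]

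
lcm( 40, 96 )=480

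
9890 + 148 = 10038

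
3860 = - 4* (-965)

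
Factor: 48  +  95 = 143=11^1 * 13^1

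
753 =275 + 478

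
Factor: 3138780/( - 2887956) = -3^( - 1)*5^1 * 52313^1 * 80221^(  -  1)  =  -261565/240663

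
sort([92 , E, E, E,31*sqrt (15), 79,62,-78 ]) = [ - 78, E, E,E, 62, 79, 92,31*sqrt(15) ]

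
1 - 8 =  - 7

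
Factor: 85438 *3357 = 2^1 * 3^2*373^1 * 42719^1 = 286815366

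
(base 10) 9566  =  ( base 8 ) 22536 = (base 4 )2111132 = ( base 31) 9TI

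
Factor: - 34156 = -2^2*8539^1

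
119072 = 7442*16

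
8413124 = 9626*874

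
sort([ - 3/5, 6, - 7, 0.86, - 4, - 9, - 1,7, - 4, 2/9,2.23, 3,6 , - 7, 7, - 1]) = [ - 9, - 7, - 7, - 4, - 4, -1, - 1, - 3/5, 2/9 , 0.86,  2.23,  3, 6, 6,7 , 7]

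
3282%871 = 669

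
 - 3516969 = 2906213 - 6423182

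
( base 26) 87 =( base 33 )6h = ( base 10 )215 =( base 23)98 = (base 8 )327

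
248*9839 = 2440072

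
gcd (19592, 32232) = 632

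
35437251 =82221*431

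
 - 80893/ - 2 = 40446 + 1/2 = 40446.50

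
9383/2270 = 9383/2270 = 4.13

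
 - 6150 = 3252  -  9402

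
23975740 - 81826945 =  -57851205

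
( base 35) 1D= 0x30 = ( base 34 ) 1E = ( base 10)48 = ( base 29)1j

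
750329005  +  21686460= 772015465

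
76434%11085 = 9924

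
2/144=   1/72 =0.01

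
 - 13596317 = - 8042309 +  - 5554008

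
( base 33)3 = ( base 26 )3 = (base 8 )3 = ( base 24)3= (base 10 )3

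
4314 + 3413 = 7727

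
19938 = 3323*6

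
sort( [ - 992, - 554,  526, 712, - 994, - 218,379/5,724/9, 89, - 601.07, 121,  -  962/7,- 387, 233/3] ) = [ - 994, - 992, - 601.07, - 554, - 387,  -  218, - 962/7, 379/5,233/3,724/9, 89,121 , 526, 712] 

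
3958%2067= 1891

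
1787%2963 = 1787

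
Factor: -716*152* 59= -2^5 * 19^1*59^1  *179^1 = - 6421088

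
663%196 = 75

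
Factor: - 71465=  - 5^1*14293^1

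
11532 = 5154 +6378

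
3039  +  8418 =11457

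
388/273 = 1  +  115/273= 1.42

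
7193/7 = 7193/7 = 1027.57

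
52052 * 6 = 312312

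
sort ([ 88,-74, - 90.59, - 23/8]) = [ - 90.59, - 74, - 23/8, 88]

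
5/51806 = 5/51806=0.00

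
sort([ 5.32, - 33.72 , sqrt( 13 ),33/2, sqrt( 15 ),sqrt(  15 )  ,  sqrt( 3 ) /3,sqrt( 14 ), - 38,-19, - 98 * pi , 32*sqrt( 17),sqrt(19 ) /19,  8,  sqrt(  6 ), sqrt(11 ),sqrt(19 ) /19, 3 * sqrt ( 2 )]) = [-98*pi,  -  38,-33.72,- 19,sqrt(19 ) /19, sqrt( 19 ) /19,sqrt( 3) /3,sqrt(6 ), sqrt( 11 ),sqrt( 13) , sqrt( 14 ), sqrt(15 ), sqrt(15 ), 3*sqrt(2 ) , 5.32,  8, 33/2, 32 * sqrt(17) ] 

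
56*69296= 3880576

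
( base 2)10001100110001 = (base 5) 242014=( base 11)6850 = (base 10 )9009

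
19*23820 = 452580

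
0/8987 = 0=0.00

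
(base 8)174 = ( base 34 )3m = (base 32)3s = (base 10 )124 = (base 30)44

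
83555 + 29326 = 112881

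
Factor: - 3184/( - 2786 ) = 8/7  =  2^3*7^( - 1 )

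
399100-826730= - 427630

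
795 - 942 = -147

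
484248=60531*8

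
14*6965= 97510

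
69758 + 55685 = 125443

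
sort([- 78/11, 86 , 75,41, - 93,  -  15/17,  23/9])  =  [-93, - 78/11 , - 15/17,23/9, 41, 75,86]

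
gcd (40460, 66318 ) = 14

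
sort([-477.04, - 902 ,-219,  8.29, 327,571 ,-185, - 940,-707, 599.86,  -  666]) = [ - 940, - 902,-707, - 666, - 477.04,-219, - 185,8.29,327 , 571,  599.86]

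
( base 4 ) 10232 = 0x12e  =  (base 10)302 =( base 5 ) 2202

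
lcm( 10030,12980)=220660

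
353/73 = 4 + 61/73 = 4.84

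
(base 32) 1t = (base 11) 56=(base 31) 1U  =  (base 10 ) 61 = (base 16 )3d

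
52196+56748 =108944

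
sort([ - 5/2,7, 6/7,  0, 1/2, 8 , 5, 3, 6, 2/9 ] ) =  [- 5/2, 0, 2/9,  1/2, 6/7, 3,5, 6, 7, 8 ]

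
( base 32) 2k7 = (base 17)959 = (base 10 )2695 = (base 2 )101010000111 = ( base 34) 2b9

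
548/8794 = 274/4397 = 0.06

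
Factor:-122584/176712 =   -  3^(-1 )*7^1 *11^1*37^ ( - 1 )= -77/111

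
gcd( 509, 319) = 1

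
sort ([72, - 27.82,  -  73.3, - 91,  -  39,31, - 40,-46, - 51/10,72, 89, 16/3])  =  [ - 91,-73.3, - 46, - 40, - 39 , - 27.82,-51/10, 16/3,31, 72,72, 89]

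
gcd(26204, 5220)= 4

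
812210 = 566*1435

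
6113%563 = 483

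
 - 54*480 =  - 25920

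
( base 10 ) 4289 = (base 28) 5D5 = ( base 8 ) 10301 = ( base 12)2595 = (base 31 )4eb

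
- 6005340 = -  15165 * 396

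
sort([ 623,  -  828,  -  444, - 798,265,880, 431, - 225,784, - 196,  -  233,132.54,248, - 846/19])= [ - 828, - 798,-444, - 233 , - 225, - 196, - 846/19,132.54,  248,265,431,623,784, 880 ] 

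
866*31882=27609812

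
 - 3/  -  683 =3/683= 0.00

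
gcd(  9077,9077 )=9077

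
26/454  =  13/227 = 0.06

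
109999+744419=854418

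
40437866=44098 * 917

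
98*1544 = 151312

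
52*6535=339820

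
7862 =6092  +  1770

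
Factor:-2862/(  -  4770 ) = 3^1*5^( - 1 ) = 3/5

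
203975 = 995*205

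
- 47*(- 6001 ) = 282047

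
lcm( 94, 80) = 3760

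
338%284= 54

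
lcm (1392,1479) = 23664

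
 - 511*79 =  - 40369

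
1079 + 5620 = 6699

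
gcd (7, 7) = 7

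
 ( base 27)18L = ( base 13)594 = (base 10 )966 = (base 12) 686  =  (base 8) 1706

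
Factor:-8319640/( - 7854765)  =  1663928/1570953 = 2^3*3^( - 1)*7^1*17^(-1 )*43^1* 691^1 * 30803^ ( - 1) 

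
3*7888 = 23664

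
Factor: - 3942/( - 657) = 6 = 2^1*3^1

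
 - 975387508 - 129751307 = - 1105138815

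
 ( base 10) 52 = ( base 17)31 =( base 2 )110100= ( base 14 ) 3a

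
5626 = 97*58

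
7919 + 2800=10719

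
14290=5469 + 8821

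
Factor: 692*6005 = 2^2*5^1 * 173^1*1201^1 = 4155460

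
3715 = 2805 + 910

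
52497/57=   921 = 921.00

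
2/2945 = 2/2945 = 0.00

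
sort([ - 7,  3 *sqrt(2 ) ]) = [ - 7,  3*sqrt (2)] 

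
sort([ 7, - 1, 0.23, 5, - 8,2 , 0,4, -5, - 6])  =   [ - 8 , - 6, - 5, - 1, 0 , 0.23, 2, 4, 5,  7 ]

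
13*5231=68003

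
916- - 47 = 963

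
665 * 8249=5485585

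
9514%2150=914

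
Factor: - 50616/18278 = -2^2*3^2*13^ ( - 1) = -36/13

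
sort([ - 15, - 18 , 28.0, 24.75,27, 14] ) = [ - 18 , - 15,14, 24.75, 27,28.0 ]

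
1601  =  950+651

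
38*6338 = 240844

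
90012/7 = 12858 + 6/7 = 12858.86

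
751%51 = 37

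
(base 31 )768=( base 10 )6921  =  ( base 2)1101100001001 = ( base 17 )16G2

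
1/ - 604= -1/604 = - 0.00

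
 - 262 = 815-1077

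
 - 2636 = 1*( - 2636 )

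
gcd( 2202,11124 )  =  6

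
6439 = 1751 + 4688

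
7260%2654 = 1952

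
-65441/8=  - 65441/8 = - 8180.12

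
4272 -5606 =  - 1334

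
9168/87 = 3056/29 = 105.38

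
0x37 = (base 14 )3d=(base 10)55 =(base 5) 210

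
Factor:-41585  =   - 5^1*8317^1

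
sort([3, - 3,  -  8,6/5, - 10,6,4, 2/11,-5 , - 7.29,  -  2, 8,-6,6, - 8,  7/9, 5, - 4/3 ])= [ -10, - 8, - 8, - 7.29 , - 6,-5, - 3, -2,-4/3,2/11, 7/9,  6/5,3,4,  5,  6,6,8 ] 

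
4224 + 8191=12415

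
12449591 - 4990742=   7458849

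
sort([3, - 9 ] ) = [ - 9,3] 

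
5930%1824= 458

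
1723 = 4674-2951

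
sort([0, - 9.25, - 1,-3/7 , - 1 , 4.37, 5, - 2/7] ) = [-9.25,-1, - 1, - 3/7,-2/7 , 0,4.37, 5 ] 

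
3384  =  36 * 94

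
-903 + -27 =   -  930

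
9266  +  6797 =16063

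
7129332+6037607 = 13166939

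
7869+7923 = 15792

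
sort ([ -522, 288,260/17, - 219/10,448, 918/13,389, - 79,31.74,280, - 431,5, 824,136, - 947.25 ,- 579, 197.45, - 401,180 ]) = [ - 947.25, - 579, - 522 , - 431, - 401 , - 79,-219/10,5, 260/17,31.74 , 918/13, 136, 180,197.45, 280,288, 389,448,  824]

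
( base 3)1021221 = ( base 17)348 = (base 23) 1i0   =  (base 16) 3af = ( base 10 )943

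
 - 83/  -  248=83/248 = 0.33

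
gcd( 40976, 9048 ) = 104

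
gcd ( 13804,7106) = 34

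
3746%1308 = 1130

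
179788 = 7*25684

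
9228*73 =673644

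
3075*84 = 258300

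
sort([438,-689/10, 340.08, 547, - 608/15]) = [ - 689/10, - 608/15 , 340.08,  438, 547]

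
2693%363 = 152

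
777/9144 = 259/3048 = 0.08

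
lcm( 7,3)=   21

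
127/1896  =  127/1896 = 0.07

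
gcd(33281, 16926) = 1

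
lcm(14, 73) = 1022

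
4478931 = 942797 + 3536134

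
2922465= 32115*91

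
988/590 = 494/295  =  1.67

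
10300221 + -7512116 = 2788105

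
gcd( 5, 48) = 1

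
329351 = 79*4169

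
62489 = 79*791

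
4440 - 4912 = - 472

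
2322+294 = 2616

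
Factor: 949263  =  3^1*7^1  *17^1 * 2659^1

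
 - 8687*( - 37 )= 321419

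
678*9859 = 6684402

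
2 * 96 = 192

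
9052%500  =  52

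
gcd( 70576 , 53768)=88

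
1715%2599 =1715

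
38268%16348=5572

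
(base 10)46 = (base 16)2E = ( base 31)1F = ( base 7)64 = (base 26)1k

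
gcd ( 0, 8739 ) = 8739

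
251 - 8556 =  - 8305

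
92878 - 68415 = 24463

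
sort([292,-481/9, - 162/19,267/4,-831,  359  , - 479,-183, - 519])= [ - 831,  -  519, - 479, - 183, - 481/9, - 162/19,  267/4, 292,359]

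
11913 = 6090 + 5823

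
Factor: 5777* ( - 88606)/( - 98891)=511876862/98891 = 2^1*7^1*13^(-1)*53^1*109^1*6329^1*7607^( - 1 ) 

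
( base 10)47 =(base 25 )1M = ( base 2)101111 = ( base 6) 115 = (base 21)25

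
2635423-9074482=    - 6439059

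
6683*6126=40940058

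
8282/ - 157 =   -  53 + 39/157 = - 52.75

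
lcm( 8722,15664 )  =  767536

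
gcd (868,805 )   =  7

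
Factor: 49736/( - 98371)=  - 2^3*7^(-1) * 13^(-1)*23^(-1) * 47^( - 1)*6217^1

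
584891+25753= 610644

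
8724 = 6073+2651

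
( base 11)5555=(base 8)16230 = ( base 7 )30225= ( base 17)185A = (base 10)7320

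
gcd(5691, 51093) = 21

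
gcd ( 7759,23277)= 7759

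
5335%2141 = 1053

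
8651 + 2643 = 11294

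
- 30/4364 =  - 1 + 2167/2182 = - 0.01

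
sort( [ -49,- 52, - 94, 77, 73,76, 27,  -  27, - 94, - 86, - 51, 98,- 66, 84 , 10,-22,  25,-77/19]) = [-94, - 94,-86, - 66, - 52,-51, -49,-27, - 22, - 77/19, 10, 25, 27, 73, 76,77,84,98]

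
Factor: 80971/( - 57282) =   -  2^( - 1)*3^(-1)*11^1*17^1 * 433^1*9547^( - 1 ) 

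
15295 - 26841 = - 11546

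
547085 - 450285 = 96800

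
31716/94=15858/47= 337.40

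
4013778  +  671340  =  4685118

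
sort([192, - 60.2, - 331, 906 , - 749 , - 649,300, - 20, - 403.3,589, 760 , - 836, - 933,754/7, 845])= [ - 933, - 836, - 749, - 649, - 403.3, - 331 , - 60.2, - 20, 754/7, 192,  300, 589 , 760,845, 906] 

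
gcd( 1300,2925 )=325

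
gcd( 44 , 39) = 1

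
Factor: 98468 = 2^2 * 103^1*239^1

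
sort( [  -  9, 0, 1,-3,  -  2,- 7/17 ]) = [  -  9, - 3 ,-2, - 7/17, 0 , 1 ]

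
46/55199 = 46/55199 = 0.00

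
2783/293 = 9 + 146/293 = 9.50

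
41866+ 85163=127029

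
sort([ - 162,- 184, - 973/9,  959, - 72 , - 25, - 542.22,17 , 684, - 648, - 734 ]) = [ - 734, - 648, - 542.22, - 184, - 162,-973/9, - 72, - 25,17,684 , 959] 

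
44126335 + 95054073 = 139180408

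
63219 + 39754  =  102973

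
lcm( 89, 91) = 8099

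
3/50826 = 1/16942=0.00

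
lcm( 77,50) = 3850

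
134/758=67/379 = 0.18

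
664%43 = 19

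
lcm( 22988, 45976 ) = 45976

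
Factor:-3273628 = -2^2 * 631^1*1297^1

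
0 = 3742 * 0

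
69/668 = 69/668 = 0.10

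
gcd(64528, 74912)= 16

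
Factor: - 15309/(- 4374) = 7/2 = 2^(  -  1)*7^1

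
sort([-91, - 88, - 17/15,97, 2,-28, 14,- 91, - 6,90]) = [-91, - 91, - 88, - 28 , - 6, - 17/15 , 2,14,90,97]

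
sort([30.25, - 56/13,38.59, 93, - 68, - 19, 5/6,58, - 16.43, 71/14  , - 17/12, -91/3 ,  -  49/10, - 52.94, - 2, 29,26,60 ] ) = [- 68, - 52.94,- 91/3, - 19, - 16.43, - 49/10, - 56/13, - 2, - 17/12, 5/6,71/14, 26,29 , 30.25,38.59, 58, 60, 93 ]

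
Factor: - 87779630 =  - 2^1*5^1* 569^1*15427^1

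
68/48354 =34/24177  =  0.00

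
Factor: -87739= - 87739^1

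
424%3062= 424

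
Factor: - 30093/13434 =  - 2^(-1)*7^1*1433^1 * 2239^(-1 ) = - 10031/4478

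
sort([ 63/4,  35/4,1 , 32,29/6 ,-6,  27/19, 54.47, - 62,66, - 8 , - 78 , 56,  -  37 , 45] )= [ - 78 , - 62 , - 37, - 8, - 6,1, 27/19,  29/6,35/4, 63/4, 32, 45 , 54.47, 56, 66] 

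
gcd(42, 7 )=7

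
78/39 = 2=2.00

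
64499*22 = 1418978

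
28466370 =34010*837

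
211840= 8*26480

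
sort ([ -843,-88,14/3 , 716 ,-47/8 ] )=[ - 843  , - 88,-47/8, 14/3 , 716 ]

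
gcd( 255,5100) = 255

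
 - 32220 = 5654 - 37874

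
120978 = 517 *234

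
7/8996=7/8996=0.00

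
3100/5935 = 620/1187 = 0.52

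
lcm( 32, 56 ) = 224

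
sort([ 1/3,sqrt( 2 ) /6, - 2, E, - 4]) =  [ - 4,  -  2,  sqrt ( 2)/6,1/3,E]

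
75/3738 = 25/1246 = 0.02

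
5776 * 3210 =18540960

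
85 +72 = 157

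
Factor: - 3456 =  -  2^7 * 3^3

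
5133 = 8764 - 3631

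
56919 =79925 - 23006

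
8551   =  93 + 8458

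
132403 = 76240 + 56163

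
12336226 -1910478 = 10425748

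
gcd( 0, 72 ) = 72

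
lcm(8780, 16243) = 324860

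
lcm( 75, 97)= 7275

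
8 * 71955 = 575640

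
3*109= 327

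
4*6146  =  24584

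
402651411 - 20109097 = 382542314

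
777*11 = 8547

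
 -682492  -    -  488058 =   -  194434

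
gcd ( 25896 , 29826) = 6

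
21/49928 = 21/49928 = 0.00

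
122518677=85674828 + 36843849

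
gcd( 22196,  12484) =4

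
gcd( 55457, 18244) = 1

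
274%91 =1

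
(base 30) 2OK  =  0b100111101100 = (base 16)9ec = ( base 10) 2540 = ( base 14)cd6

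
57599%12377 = 8091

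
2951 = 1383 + 1568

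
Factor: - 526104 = -2^3* 3^2*7307^1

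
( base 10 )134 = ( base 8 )206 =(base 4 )2012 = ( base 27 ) 4Q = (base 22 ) 62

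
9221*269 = 2480449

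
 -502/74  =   - 7  +  8/37 = - 6.78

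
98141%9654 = 1601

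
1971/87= 22 + 19/29 = 22.66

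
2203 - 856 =1347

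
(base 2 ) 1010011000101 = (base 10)5317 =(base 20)D5H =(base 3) 21021221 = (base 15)1897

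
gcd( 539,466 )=1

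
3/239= 3/239 = 0.01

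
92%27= 11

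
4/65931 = 4/65931 = 0.00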